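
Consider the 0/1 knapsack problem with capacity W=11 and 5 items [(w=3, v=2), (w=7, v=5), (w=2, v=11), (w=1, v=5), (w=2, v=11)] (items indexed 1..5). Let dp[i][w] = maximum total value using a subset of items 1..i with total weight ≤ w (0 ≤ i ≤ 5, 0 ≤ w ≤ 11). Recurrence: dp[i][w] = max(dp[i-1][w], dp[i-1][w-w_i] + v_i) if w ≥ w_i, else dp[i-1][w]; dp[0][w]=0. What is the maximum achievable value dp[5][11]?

i\w   0   1   2   3   4   5   6   7   8   9  10  11
  0   0   0   0   0   0   0   0   0   0   0   0   0
  1   0   0   0   2   2   2   2   2   2   2   2   2
  2   0   0   0   2   2   2   2   5   5   5   7   7
  3   0   0  11  11  11  13  13  13  13  16  16  16
  4   0   5  11  16  16  16  18  18  18  18  21  21
  5   0   5  11  16  22  27  27  27  29  29  29  29

29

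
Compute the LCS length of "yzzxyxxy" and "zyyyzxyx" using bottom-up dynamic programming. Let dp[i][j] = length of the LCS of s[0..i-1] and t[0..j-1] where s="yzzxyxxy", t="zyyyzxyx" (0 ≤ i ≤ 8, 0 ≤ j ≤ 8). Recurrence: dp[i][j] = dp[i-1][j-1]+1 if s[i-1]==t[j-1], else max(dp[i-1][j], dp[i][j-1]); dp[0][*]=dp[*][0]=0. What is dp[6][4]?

   ''  z  y  y  y  z  x  y  x
''  0  0  0  0  0  0  0  0  0
 y  0  0  1  1  1  1  1  1  1
 z  0  1  1  1  1  2  2  2  2
 z  0  1  1  1  1  2  2  2  2
 x  0  1  1  1  1  2  3  3  3
 y  0  1  2  2  2  2  3  4  4
 x  0  1  2  2  2  2  3  4  5
 x  0  1  2  2  2  2  3  4  5
 y  0  1  2  3  3  3  3  4  5

2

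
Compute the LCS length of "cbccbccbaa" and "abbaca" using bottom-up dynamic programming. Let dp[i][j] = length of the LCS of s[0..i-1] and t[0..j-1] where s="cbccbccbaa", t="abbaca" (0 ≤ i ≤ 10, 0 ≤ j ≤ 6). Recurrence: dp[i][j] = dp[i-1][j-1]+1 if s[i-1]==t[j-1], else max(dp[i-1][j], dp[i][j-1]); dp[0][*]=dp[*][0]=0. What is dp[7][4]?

2

   ''  a  b  b  a  c  a
''  0  0  0  0  0  0  0
 c  0  0  0  0  0  1  1
 b  0  0  1  1  1  1  1
 c  0  0  1  1  1  2  2
 c  0  0  1  1  1  2  2
 b  0  0  1  2  2  2  2
 c  0  0  1  2  2  3  3
 c  0  0  1  2  2  3  3
 b  0  0  1  2  2  3  3
 a  0  1  1  2  3  3  4
 a  0  1  1  2  3  3  4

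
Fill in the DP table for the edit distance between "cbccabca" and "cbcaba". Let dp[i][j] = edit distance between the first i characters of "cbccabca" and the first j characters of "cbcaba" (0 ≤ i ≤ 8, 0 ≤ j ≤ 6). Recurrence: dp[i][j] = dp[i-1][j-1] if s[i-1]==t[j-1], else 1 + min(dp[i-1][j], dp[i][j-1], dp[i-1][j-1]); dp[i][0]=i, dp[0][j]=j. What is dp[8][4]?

4

   ''  c  b  c  a  b  a
''  0  1  2  3  4  5  6
 c  1  0  1  2  3  4  5
 b  2  1  0  1  2  3  4
 c  3  2  1  0  1  2  3
 c  4  3  2  1  1  2  3
 a  5  4  3  2  1  2  2
 b  6  5  4  3  2  1  2
 c  7  6  5  4  3  2  2
 a  8  7  6  5  4  3  2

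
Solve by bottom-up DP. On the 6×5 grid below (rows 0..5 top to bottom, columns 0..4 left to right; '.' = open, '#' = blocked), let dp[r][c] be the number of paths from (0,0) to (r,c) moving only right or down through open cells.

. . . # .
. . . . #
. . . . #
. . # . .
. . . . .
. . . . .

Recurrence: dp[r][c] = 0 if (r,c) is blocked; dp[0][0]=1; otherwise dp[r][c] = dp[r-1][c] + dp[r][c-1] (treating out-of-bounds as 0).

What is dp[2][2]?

6

r\c   0   1   2   3   4
  0   1   1   1   0   0
  1   1   2   3   3   0
  2   1   3   6   9   0
  3   1   4   0   9   9
  4   1   5   5  14  23
  5   1   6  11  25  48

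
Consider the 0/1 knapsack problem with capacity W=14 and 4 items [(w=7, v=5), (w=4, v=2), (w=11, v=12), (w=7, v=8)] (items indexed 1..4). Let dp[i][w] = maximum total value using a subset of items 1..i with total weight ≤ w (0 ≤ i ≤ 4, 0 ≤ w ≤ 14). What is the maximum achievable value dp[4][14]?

13

i\w   0   1   2   3   4   5   6   7   8   9  10  11  12  13  14
  0   0   0   0   0   0   0   0   0   0   0   0   0   0   0   0
  1   0   0   0   0   0   0   0   5   5   5   5   5   5   5   5
  2   0   0   0   0   2   2   2   5   5   5   5   7   7   7   7
  3   0   0   0   0   2   2   2   5   5   5   5  12  12  12  12
  4   0   0   0   0   2   2   2   8   8   8   8  12  12  12  13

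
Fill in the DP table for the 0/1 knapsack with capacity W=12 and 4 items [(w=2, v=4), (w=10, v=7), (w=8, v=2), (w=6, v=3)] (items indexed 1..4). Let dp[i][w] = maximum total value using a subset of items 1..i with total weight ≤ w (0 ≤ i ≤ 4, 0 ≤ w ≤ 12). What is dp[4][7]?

i\w   0   1   2   3   4   5   6   7   8   9  10  11  12
  0   0   0   0   0   0   0   0   0   0   0   0   0   0
  1   0   0   4   4   4   4   4   4   4   4   4   4   4
  2   0   0   4   4   4   4   4   4   4   4   7   7  11
  3   0   0   4   4   4   4   4   4   4   4   7   7  11
  4   0   0   4   4   4   4   4   4   7   7   7   7  11

4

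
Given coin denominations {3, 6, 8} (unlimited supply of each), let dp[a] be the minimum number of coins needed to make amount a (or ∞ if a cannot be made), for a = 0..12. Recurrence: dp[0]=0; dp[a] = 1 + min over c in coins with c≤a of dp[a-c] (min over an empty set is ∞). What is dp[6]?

1

 a  0  1  2  3  4  5  6  7  8  9 10 11 12
dp  0  -  -  1  -  -  1  -  1  2  -  2  2
(- denotes ∞ / unreachable)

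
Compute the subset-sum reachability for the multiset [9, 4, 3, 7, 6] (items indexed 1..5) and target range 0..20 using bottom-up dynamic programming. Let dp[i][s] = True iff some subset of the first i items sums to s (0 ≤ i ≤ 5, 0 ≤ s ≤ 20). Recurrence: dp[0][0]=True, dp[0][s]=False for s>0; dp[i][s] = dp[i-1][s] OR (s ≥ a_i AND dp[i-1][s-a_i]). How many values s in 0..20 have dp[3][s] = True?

8

i\s   0   1   2   3   4   5   6   7   8   9  10  11  12  13  14  15  16  17  18  19  20
  0   T   F   F   F   F   F   F   F   F   F   F   F   F   F   F   F   F   F   F   F   F
  1   T   F   F   F   F   F   F   F   F   T   F   F   F   F   F   F   F   F   F   F   F
  2   T   F   F   F   T   F   F   F   F   T   F   F   F   T   F   F   F   F   F   F   F
  3   T   F   F   T   T   F   F   T   F   T   F   F   T   T   F   F   T   F   F   F   F
  4   T   F   F   T   T   F   F   T   F   T   T   T   T   T   T   F   T   F   F   T   T
  5   T   F   F   T   T   F   T   T   F   T   T   T   T   T   T   T   T   T   T   T   T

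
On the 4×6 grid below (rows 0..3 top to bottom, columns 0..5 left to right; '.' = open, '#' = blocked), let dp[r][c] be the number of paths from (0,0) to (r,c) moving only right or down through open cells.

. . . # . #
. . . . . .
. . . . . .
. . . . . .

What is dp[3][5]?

r\c   0   1   2   3   4   5
  0   1   1   1   0   0   0
  1   1   2   3   3   3   3
  2   1   3   6   9  12  15
  3   1   4  10  19  31  46

46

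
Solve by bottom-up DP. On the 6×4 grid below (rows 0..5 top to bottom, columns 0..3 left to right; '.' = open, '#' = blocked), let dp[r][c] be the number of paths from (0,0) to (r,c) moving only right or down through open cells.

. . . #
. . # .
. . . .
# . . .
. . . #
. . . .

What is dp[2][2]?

3

r\c   0   1   2   3
  0   1   1   1   0
  1   1   2   0   0
  2   1   3   3   3
  3   0   3   6   9
  4   0   3   9   0
  5   0   3  12  12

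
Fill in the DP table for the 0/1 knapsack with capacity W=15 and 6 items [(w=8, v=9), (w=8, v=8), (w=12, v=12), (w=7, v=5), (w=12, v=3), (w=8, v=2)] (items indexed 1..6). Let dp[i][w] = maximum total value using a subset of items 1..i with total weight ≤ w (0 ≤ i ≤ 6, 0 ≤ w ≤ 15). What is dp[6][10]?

i\w   0   1   2   3   4   5   6   7   8   9  10  11  12  13  14  15
  0   0   0   0   0   0   0   0   0   0   0   0   0   0   0   0   0
  1   0   0   0   0   0   0   0   0   9   9   9   9   9   9   9   9
  2   0   0   0   0   0   0   0   0   9   9   9   9   9   9   9   9
  3   0   0   0   0   0   0   0   0   9   9   9   9  12  12  12  12
  4   0   0   0   0   0   0   0   5   9   9   9   9  12  12  12  14
  5   0   0   0   0   0   0   0   5   9   9   9   9  12  12  12  14
  6   0   0   0   0   0   0   0   5   9   9   9   9  12  12  12  14

9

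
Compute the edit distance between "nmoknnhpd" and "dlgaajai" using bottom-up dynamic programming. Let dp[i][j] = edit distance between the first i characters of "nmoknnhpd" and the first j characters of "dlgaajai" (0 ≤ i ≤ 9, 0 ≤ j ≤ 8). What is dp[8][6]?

8

   ''  d  l  g  a  a  j  a  i
''  0  1  2  3  4  5  6  7  8
 n  1  1  2  3  4  5  6  7  8
 m  2  2  2  3  4  5  6  7  8
 o  3  3  3  3  4  5  6  7  8
 k  4  4  4  4  4  5  6  7  8
 n  5  5  5  5  5  5  6  7  8
 n  6  6  6  6  6  6  6  7  8
 h  7  7  7  7  7  7  7  7  8
 p  8  8  8  8  8  8  8  8  8
 d  9  8  9  9  9  9  9  9  9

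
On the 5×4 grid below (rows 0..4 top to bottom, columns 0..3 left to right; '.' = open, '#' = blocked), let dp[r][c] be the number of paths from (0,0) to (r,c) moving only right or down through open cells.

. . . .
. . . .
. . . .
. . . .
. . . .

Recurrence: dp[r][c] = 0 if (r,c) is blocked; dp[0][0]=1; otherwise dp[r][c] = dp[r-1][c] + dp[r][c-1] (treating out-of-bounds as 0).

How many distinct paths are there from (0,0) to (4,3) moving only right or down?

35

r\c   0   1   2   3
  0   1   1   1   1
  1   1   2   3   4
  2   1   3   6  10
  3   1   4  10  20
  4   1   5  15  35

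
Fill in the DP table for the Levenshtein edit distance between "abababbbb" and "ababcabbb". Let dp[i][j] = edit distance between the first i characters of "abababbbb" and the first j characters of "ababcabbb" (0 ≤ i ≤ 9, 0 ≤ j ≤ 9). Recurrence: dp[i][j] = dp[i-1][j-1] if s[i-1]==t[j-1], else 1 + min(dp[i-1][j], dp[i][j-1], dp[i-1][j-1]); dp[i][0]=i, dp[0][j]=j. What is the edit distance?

   ''  a  b  a  b  c  a  b  b  b
''  0  1  2  3  4  5  6  7  8  9
 a  1  0  1  2  3  4  5  6  7  8
 b  2  1  0  1  2  3  4  5  6  7
 a  3  2  1  0  1  2  3  4  5  6
 b  4  3  2  1  0  1  2  3  4  5
 a  5  4  3  2  1  1  1  2  3  4
 b  6  5  4  3  2  2  2  1  2  3
 b  7  6  5  4  3  3  3  2  1  2
 b  8  7  6  5  4  4  4  3  2  1
 b  9  8  7  6  5  5  5  4  3  2

2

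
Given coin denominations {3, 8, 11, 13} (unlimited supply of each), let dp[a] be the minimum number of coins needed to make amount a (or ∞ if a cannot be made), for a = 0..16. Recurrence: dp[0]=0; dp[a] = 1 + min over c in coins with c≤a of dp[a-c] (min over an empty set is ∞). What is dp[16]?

 a  0  1  2  3  4  5  6  7  8  9 10 11 12 13 14 15 16
dp  0  -  -  1  -  -  2  -  1  3  -  1  4  1  2  5  2
(- denotes ∞ / unreachable)

2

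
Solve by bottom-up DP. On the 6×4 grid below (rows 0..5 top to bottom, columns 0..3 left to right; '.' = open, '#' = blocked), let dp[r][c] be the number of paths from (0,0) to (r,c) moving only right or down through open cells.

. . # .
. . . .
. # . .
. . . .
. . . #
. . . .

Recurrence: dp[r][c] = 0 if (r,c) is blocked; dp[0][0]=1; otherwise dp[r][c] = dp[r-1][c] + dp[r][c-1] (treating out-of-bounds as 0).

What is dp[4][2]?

r\c   0   1   2   3
  0   1   1   0   0
  1   1   2   2   2
  2   1   0   2   4
  3   1   1   3   7
  4   1   2   5   0
  5   1   3   8   8

5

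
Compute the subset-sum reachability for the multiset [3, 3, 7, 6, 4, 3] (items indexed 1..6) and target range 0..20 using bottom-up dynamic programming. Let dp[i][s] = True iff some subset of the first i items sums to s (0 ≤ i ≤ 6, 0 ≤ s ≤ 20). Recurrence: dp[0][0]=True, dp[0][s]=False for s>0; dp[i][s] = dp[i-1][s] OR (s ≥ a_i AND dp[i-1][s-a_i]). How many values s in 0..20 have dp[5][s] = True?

15

i\s   0   1   2   3   4   5   6   7   8   9  10  11  12  13  14  15  16  17  18  19  20
  0   T   F   F   F   F   F   F   F   F   F   F   F   F   F   F   F   F   F   F   F   F
  1   T   F   F   T   F   F   F   F   F   F   F   F   F   F   F   F   F   F   F   F   F
  2   T   F   F   T   F   F   T   F   F   F   F   F   F   F   F   F   F   F   F   F   F
  3   T   F   F   T   F   F   T   T   F   F   T   F   F   T   F   F   F   F   F   F   F
  4   T   F   F   T   F   F   T   T   F   T   T   F   T   T   F   F   T   F   F   T   F
  5   T   F   F   T   T   F   T   T   F   T   T   T   T   T   T   F   T   T   F   T   T
  6   T   F   F   T   T   F   T   T   F   T   T   T   T   T   T   T   T   T   F   T   T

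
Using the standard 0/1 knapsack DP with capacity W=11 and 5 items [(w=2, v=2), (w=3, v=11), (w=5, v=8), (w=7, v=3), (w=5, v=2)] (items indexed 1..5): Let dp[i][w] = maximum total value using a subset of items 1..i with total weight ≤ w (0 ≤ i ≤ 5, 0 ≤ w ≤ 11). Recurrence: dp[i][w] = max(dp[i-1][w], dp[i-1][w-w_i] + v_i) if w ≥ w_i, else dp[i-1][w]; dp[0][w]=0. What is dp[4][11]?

i\w   0   1   2   3   4   5   6   7   8   9  10  11
  0   0   0   0   0   0   0   0   0   0   0   0   0
  1   0   0   2   2   2   2   2   2   2   2   2   2
  2   0   0   2  11  11  13  13  13  13  13  13  13
  3   0   0   2  11  11  13  13  13  19  19  21  21
  4   0   0   2  11  11  13  13  13  19  19  21  21
  5   0   0   2  11  11  13  13  13  19  19  21  21

21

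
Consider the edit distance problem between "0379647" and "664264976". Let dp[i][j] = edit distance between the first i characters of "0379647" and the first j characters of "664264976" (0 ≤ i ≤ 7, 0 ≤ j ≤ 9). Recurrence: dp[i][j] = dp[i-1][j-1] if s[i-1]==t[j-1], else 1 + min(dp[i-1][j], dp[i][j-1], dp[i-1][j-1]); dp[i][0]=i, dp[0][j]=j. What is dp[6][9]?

   ''  6  6  4  2  6  4  9  7  6
''  0  1  2  3  4  5  6  7  8  9
 0  1  1  2  3  4  5  6  7  8  9
 3  2  2  2  3  4  5  6  7  8  9
 7  3  3  3  3  4  5  6  7  7  8
 9  4  4  4  4  4  5  6  6  7  8
 6  5  4  4  5  5  4  5  6  7  7
 4  6  5  5  4  5  5  4  5  6  7
 7  7  6  6  5  5  6  5  5  5  6

7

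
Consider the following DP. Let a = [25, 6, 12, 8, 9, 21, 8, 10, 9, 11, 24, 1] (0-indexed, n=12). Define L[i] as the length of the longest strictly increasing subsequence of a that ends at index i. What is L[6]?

2

   i    0    1    2    3    4    5    6    7    8    9   10   11
a[i]   25    6   12    8    9   21    8   10    9   11   24    1
L[i]    1    1    2    2    3    4    2    4    3    5    6    1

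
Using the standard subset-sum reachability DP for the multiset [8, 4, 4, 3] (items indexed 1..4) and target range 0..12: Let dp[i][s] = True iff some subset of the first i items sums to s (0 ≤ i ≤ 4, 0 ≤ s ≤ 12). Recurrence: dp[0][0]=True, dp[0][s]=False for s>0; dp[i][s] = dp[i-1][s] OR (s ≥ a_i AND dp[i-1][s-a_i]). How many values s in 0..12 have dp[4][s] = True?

7

i\s   0   1   2   3   4   5   6   7   8   9  10  11  12
  0   T   F   F   F   F   F   F   F   F   F   F   F   F
  1   T   F   F   F   F   F   F   F   T   F   F   F   F
  2   T   F   F   F   T   F   F   F   T   F   F   F   T
  3   T   F   F   F   T   F   F   F   T   F   F   F   T
  4   T   F   F   T   T   F   F   T   T   F   F   T   T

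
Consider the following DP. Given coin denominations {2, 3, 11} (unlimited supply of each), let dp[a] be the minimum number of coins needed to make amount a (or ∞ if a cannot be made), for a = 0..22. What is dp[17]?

 a  0  1  2  3  4  5  6  7  8  9 10 11 12 13 14 15 16 17 18 19 20 21 22
dp  0  -  1  1  2  2  2  3  3  3  4  1  4  2  2  3  3  3  4  4  4  5  2
(- denotes ∞ / unreachable)

3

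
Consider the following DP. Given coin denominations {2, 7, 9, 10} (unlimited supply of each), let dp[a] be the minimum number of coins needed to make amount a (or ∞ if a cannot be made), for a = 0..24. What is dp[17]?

 a  0  1  2  3  4  5  6  7  8  9 10 11 12 13 14 15 16 17 18 19 20 21 22 23 24
dp  0  -  1  -  2  -  3  1  4  1  1  2  2  3  2  4  2  2  2  2  2  3  3  3  3
(- denotes ∞ / unreachable)

2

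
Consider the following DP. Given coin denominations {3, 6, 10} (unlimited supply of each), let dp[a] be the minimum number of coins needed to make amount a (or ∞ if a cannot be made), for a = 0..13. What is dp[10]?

 a  0  1  2  3  4  5  6  7  8  9 10 11 12 13
dp  0  -  -  1  -  -  1  -  -  2  1  -  2  2
(- denotes ∞ / unreachable)

1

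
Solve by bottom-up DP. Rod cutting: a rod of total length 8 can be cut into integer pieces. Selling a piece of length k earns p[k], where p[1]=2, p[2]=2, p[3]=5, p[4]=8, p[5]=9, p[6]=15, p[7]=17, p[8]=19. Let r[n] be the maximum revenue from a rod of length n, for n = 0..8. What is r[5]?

   n    0    1    2    3    4    5    6    7    8
r[n]    0    2    4    6    8   10   15   17   19

10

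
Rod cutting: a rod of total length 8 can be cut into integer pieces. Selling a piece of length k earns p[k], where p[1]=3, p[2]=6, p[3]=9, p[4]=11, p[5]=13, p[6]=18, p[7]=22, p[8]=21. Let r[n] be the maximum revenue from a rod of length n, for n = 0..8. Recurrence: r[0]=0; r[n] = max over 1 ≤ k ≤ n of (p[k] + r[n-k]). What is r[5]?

15

   n    0    1    2    3    4    5    6    7    8
r[n]    0    3    6    9   12   15   18   22   25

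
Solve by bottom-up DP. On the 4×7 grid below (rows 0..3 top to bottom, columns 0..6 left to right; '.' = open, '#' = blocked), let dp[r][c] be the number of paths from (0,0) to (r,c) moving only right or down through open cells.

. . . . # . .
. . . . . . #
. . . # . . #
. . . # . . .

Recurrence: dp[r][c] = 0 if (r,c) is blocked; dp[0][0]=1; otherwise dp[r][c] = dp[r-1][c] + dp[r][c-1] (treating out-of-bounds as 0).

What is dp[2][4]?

r\c   0   1   2   3   4   5   6
  0   1   1   1   1   0   0   0
  1   1   2   3   4   4   4   0
  2   1   3   6   0   4   8   0
  3   1   4  10   0   4  12  12

4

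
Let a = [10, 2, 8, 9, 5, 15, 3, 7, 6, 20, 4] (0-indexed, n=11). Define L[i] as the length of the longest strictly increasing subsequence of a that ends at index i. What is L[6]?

   i    0    1    2    3    4    5    6    7    8    9   10
a[i]   10    2    8    9    5   15    3    7    6   20    4
L[i]    1    1    2    3    2    4    2    3    3    5    3

2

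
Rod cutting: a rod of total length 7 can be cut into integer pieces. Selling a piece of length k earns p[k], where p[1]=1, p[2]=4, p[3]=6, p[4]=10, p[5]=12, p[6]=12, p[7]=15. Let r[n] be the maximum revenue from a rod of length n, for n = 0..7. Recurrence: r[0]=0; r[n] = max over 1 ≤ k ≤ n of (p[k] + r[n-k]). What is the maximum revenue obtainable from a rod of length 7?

16

   n    0    1    2    3    4    5    6    7
r[n]    0    1    4    6   10   12   14   16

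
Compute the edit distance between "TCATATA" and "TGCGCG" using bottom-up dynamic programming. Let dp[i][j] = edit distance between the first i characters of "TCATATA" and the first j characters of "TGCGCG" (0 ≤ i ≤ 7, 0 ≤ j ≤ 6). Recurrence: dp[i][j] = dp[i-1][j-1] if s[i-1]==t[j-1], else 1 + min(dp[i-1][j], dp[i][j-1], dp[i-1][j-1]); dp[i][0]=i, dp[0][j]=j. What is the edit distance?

6

   ''  T  G  C  G  C  G
''  0  1  2  3  4  5  6
 T  1  0  1  2  3  4  5
 C  2  1  1  1  2  3  4
 A  3  2  2  2  2  3  4
 T  4  3  3  3  3  3  4
 A  5  4  4  4  4  4  4
 T  6  5  5  5  5  5  5
 A  7  6  6  6  6  6  6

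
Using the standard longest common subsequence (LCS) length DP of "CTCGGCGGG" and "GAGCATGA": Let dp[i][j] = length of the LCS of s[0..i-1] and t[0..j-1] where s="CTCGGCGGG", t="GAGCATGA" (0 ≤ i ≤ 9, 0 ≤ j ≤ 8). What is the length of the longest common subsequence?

4

   ''  G  A  G  C  A  T  G  A
''  0  0  0  0  0  0  0  0  0
 C  0  0  0  0  1  1  1  1  1
 T  0  0  0  0  1  1  2  2  2
 C  0  0  0  0  1  1  2  2  2
 G  0  1  1  1  1  1  2  3  3
 G  0  1  1  2  2  2  2  3  3
 C  0  1  1  2  3  3  3  3  3
 G  0  1  1  2  3  3  3  4  4
 G  0  1  1  2  3  3  3  4  4
 G  0  1  1  2  3  3  3  4  4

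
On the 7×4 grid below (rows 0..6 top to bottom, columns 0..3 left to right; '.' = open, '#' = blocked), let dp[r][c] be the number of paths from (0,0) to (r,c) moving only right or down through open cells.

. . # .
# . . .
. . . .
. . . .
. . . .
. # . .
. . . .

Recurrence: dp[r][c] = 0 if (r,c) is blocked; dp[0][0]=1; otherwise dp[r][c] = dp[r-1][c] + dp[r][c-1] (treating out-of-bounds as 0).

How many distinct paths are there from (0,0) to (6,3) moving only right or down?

18

r\c   0   1   2   3
  0   1   1   0   0
  1   0   1   1   1
  2   0   1   2   3
  3   0   1   3   6
  4   0   1   4  10
  5   0   0   4  14
  6   0   0   4  18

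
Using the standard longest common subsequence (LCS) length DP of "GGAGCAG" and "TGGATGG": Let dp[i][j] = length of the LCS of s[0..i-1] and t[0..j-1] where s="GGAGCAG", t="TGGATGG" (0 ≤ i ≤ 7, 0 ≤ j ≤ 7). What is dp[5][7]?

4

   ''  T  G  G  A  T  G  G
''  0  0  0  0  0  0  0  0
 G  0  0  1  1  1  1  1  1
 G  0  0  1  2  2  2  2  2
 A  0  0  1  2  3  3  3  3
 G  0  0  1  2  3  3  4  4
 C  0  0  1  2  3  3  4  4
 A  0  0  1  2  3  3  4  4
 G  0  0  1  2  3  3  4  5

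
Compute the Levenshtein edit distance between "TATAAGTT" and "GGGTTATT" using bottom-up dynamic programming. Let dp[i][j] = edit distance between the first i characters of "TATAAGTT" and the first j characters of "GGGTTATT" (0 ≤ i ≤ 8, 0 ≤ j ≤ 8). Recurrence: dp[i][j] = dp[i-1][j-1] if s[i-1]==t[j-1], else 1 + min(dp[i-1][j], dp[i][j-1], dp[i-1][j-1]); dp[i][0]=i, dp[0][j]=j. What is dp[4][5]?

4

   ''  G  G  G  T  T  A  T  T
''  0  1  2  3  4  5  6  7  8
 T  1  1  2  3  3  4  5  6  7
 A  2  2  2  3  4  4  4  5  6
 T  3  3  3  3  3  4  5  4  5
 A  4  4  4  4  4  4  4  5  5
 A  5  5  5  5  5  5  4  5  6
 G  6  5  5  5  6  6  5  5  6
 T  7  6  6  6  5  6  6  5  5
 T  8  7  7  7  6  5  6  6  5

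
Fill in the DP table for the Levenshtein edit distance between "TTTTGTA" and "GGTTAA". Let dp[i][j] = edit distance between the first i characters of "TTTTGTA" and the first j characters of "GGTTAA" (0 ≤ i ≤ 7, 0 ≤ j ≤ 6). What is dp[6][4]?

4

   ''  G  G  T  T  A  A
''  0  1  2  3  4  5  6
 T  1  1  2  2  3  4  5
 T  2  2  2  2  2  3  4
 T  3  3  3  2  2  3  4
 T  4  4  4  3  2  3  4
 G  5  4  4  4  3  3  4
 T  6  5  5  4  4  4  4
 A  7  6  6  5  5  4  4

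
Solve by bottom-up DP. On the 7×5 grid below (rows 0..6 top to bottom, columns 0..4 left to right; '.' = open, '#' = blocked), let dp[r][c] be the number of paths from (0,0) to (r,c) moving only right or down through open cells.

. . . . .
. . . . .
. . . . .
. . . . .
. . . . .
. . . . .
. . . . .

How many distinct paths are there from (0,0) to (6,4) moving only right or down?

r\c   0   1   2   3   4
  0   1   1   1   1   1
  1   1   2   3   4   5
  2   1   3   6  10  15
  3   1   4  10  20  35
  4   1   5  15  35  70
  5   1   6  21  56 126
  6   1   7  28  84 210

210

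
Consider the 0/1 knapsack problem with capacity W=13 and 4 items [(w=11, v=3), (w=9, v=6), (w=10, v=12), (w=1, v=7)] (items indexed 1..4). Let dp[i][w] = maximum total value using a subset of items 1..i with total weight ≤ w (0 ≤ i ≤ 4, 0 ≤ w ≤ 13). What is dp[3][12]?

i\w   0   1   2   3   4   5   6   7   8   9  10  11  12  13
  0   0   0   0   0   0   0   0   0   0   0   0   0   0   0
  1   0   0   0   0   0   0   0   0   0   0   0   3   3   3
  2   0   0   0   0   0   0   0   0   0   6   6   6   6   6
  3   0   0   0   0   0   0   0   0   0   6  12  12  12  12
  4   0   7   7   7   7   7   7   7   7   7  13  19  19  19

12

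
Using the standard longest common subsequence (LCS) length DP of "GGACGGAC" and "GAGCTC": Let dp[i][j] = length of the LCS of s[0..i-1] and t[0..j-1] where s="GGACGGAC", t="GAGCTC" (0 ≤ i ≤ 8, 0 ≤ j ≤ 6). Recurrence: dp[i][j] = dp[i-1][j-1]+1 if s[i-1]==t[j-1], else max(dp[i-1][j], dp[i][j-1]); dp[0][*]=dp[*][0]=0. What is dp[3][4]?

   ''  G  A  G  C  T  C
''  0  0  0  0  0  0  0
 G  0  1  1  1  1  1  1
 G  0  1  1  2  2  2  2
 A  0  1  2  2  2  2  2
 C  0  1  2  2  3  3  3
 G  0  1  2  3  3  3  3
 G  0  1  2  3  3  3  3
 A  0  1  2  3  3  3  3
 C  0  1  2  3  4  4  4

2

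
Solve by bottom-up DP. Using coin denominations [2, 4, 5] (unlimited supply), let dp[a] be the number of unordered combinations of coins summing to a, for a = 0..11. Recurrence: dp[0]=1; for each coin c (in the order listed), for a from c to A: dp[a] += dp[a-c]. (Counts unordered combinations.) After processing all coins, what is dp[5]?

after  coin     0     1     2     3     4     5     6     7     8     9    10    11
          2     1     0     1     0     1     0     1     0     1     0     1     0
          4     1     0     1     0     2     0     2     0     3     0     3     0
          5     1     0     1     0     2     1     2     1     3     2     4     2

1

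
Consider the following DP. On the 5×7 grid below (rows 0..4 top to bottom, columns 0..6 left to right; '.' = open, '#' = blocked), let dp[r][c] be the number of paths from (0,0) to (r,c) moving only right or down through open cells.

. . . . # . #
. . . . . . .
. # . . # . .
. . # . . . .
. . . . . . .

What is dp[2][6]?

8

r\c   0   1   2   3   4   5   6
  0   1   1   1   1   0   0   0
  1   1   2   3   4   4   4   4
  2   1   0   3   7   0   4   8
  3   1   1   0   7   7  11  19
  4   1   2   2   9  16  27  46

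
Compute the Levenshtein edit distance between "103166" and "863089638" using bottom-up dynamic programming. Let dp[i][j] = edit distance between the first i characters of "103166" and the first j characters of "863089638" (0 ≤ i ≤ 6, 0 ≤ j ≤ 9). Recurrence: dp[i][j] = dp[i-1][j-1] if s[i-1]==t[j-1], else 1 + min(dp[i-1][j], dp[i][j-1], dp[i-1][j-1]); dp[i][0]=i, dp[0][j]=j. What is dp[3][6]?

   ''  8  6  3  0  8  9  6  3  8
''  0  1  2  3  4  5  6  7  8  9
 1  1  1  2  3  4  5  6  7  8  9
 0  2  2  2  3  3  4  5  6  7  8
 3  3  3  3  2  3  4  5  6  6  7
 1  4  4  4  3  3  4  5  6  7  7
 6  5  5  4  4  4  4  5  5  6  7
 6  6  6  5  5  5  5  5  5  6  7

5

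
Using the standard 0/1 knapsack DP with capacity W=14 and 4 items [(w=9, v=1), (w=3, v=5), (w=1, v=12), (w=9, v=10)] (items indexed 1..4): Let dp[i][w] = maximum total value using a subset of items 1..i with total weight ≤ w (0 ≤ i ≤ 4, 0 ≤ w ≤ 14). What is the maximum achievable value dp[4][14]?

27

i\w   0   1   2   3   4   5   6   7   8   9  10  11  12  13  14
  0   0   0   0   0   0   0   0   0   0   0   0   0   0   0   0
  1   0   0   0   0   0   0   0   0   0   1   1   1   1   1   1
  2   0   0   0   5   5   5   5   5   5   5   5   5   6   6   6
  3   0  12  12  12  17  17  17  17  17  17  17  17  17  18  18
  4   0  12  12  12  17  17  17  17  17  17  22  22  22  27  27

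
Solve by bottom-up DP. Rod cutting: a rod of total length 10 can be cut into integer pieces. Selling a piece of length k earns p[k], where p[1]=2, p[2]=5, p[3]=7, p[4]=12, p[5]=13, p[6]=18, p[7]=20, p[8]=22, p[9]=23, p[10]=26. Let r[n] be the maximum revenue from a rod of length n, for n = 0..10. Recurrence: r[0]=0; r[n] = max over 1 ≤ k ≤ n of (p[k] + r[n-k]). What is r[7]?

20

   n    0    1    2    3    4    5    6    7    8    9   10
r[n]    0    2    5    7   12   14   18   20   24   26   30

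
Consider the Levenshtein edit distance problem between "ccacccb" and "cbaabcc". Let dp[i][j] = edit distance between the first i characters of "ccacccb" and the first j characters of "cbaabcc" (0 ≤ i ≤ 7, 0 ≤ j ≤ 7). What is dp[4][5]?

3

   ''  c  b  a  a  b  c  c
''  0  1  2  3  4  5  6  7
 c  1  0  1  2  3  4  5  6
 c  2  1  1  2  3  4  4  5
 a  3  2  2  1  2  3  4  5
 c  4  3  3  2  2  3  3  4
 c  5  4  4  3  3  3  3  3
 c  6  5  5  4  4  4  3  3
 b  7  6  5  5  5  4  4  4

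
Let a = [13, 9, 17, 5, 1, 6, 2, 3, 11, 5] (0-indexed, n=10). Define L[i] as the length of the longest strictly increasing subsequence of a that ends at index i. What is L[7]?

   i    0    1    2    3    4    5    6    7    8    9
a[i]   13    9   17    5    1    6    2    3   11    5
L[i]    1    1    2    1    1    2    2    3    4    4

3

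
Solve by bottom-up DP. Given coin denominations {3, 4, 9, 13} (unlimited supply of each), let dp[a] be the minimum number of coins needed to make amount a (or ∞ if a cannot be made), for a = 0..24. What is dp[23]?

 a  0  1  2  3  4  5  6  7  8  9 10 11 12 13 14 15 16 17 18 19 20 21 22 23 24
dp  0  -  -  1  1  -  2  2  2  1  3  3  2  1  4  3  2  2  2  3  3  3  2  4  4
(- denotes ∞ / unreachable)

4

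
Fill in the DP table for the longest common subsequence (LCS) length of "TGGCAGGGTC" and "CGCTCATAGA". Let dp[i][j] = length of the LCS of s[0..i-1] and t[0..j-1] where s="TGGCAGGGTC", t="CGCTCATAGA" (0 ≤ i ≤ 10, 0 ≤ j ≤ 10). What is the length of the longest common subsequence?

4

   ''  C  G  C  T  C  A  T  A  G  A
''  0  0  0  0  0  0  0  0  0  0  0
 T  0  0  0  0  1  1  1  1  1  1  1
 G  0  0  1  1  1  1  1  1  1  2  2
 G  0  0  1  1  1  1  1  1  1  2  2
 C  0  1  1  2  2  2  2  2  2  2  2
 A  0  1  1  2  2  2  3  3  3  3  3
 G  0  1  2  2  2  2  3  3  3  4  4
 G  0  1  2  2  2  2  3  3  3  4  4
 G  0  1  2  2  2  2  3  3  3  4  4
 T  0  1  2  2  3  3  3  4  4  4  4
 C  0  1  2  3  3  4  4  4  4  4  4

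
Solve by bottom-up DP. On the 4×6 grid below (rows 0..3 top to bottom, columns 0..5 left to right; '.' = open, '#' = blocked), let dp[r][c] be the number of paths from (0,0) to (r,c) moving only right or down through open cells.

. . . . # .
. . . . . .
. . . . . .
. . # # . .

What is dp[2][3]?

10

r\c   0   1   2   3   4   5
  0   1   1   1   1   0   0
  1   1   2   3   4   4   4
  2   1   3   6  10  14  18
  3   1   4   0   0  14  32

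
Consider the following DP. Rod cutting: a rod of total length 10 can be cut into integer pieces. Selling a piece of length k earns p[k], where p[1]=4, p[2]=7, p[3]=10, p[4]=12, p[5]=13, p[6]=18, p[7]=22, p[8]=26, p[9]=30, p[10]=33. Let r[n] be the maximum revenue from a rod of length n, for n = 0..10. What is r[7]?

   n    0    1    2    3    4    5    6    7    8    9   10
r[n]    0    4    8   12   16   20   24   28   32   36   40

28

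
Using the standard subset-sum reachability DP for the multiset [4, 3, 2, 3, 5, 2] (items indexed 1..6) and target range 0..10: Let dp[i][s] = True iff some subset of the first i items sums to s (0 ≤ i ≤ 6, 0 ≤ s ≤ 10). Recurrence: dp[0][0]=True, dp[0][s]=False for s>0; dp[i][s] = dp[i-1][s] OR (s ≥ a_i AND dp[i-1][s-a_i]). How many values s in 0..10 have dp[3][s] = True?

i\s   0   1   2   3   4   5   6   7   8   9  10
  0   T   F   F   F   F   F   F   F   F   F   F
  1   T   F   F   F   T   F   F   F   F   F   F
  2   T   F   F   T   T   F   F   T   F   F   F
  3   T   F   T   T   T   T   T   T   F   T   F
  4   T   F   T   T   T   T   T   T   T   T   T
  5   T   F   T   T   T   T   T   T   T   T   T
  6   T   F   T   T   T   T   T   T   T   T   T

8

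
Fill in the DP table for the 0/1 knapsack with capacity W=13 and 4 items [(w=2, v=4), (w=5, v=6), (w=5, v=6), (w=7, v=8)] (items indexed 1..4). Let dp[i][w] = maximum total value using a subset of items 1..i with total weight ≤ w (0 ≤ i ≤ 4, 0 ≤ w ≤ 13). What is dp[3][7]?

i\w   0   1   2   3   4   5   6   7   8   9  10  11  12  13
  0   0   0   0   0   0   0   0   0   0   0   0   0   0   0
  1   0   0   4   4   4   4   4   4   4   4   4   4   4   4
  2   0   0   4   4   4   6   6  10  10  10  10  10  10  10
  3   0   0   4   4   4   6   6  10  10  10  12  12  16  16
  4   0   0   4   4   4   6   6  10  10  12  12  12  16  16

10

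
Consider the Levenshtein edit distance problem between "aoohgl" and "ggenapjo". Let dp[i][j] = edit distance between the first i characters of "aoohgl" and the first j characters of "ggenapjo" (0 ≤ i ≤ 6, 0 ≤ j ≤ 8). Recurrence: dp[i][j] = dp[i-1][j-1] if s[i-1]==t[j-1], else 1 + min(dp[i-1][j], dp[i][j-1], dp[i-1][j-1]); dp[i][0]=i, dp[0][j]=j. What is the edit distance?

   ''  g  g  e  n  a  p  j  o
''  0  1  2  3  4  5  6  7  8
 a  1  1  2  3  4  4  5  6  7
 o  2  2  2  3  4  5  5  6  6
 o  3  3  3  3  4  5  6  6  6
 h  4  4  4  4  4  5  6  7  7
 g  5  4  4  5  5  5  6  7  8
 l  6  5  5  5  6  6  6  7  8

8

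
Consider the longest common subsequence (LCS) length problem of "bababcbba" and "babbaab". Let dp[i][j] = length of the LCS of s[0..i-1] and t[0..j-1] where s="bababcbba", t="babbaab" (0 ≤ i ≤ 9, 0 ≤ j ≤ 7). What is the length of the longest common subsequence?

   ''  b  a  b  b  a  a  b
''  0  0  0  0  0  0  0  0
 b  0  1  1  1  1  1  1  1
 a  0  1  2  2  2  2  2  2
 b  0  1  2  3  3  3  3  3
 a  0  1  2  3  3  4  4  4
 b  0  1  2  3  4  4  4  5
 c  0  1  2  3  4  4  4  5
 b  0  1  2  3  4  4  4  5
 b  0  1  2  3  4  4  4  5
 a  0  1  2  3  4  5  5  5

5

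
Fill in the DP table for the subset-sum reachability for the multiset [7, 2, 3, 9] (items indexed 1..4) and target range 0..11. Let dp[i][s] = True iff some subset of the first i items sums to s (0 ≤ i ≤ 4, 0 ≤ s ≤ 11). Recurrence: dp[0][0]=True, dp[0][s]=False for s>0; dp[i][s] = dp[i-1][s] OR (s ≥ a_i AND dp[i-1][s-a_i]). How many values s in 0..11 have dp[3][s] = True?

i\s   0   1   2   3   4   5   6   7   8   9  10  11
  0   T   F   F   F   F   F   F   F   F   F   F   F
  1   T   F   F   F   F   F   F   T   F   F   F   F
  2   T   F   T   F   F   F   F   T   F   T   F   F
  3   T   F   T   T   F   T   F   T   F   T   T   F
  4   T   F   T   T   F   T   F   T   F   T   T   T

7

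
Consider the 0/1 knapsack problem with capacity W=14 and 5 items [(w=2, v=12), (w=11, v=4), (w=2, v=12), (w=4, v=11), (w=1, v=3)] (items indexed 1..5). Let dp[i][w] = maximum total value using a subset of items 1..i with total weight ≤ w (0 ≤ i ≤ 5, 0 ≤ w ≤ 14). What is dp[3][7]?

i\w   0   1   2   3   4   5   6   7   8   9  10  11  12  13  14
  0   0   0   0   0   0   0   0   0   0   0   0   0   0   0   0
  1   0   0  12  12  12  12  12  12  12  12  12  12  12  12  12
  2   0   0  12  12  12  12  12  12  12  12  12  12  12  16  16
  3   0   0  12  12  24  24  24  24  24  24  24  24  24  24  24
  4   0   0  12  12  24  24  24  24  35  35  35  35  35  35  35
  5   0   3  12  15  24  27  27  27  35  38  38  38  38  38  38

24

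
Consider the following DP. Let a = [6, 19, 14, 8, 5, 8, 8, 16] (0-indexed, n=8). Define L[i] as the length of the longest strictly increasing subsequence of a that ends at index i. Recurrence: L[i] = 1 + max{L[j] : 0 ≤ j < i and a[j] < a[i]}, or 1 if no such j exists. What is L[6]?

   i    0    1    2    3    4    5    6    7
a[i]    6   19   14    8    5    8    8   16
L[i]    1    2    2    2    1    2    2    3

2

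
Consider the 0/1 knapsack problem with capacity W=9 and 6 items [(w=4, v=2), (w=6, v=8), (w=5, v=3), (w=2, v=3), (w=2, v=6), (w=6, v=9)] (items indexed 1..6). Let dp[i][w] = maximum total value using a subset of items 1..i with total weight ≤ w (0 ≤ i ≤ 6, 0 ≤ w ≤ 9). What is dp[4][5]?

3

i\w   0   1   2   3   4   5   6   7   8   9
  0   0   0   0   0   0   0   0   0   0   0
  1   0   0   0   0   2   2   2   2   2   2
  2   0   0   0   0   2   2   8   8   8   8
  3   0   0   0   0   2   3   8   8   8   8
  4   0   0   3   3   3   3   8   8  11  11
  5   0   0   6   6   9   9   9   9  14  14
  6   0   0   6   6   9   9   9   9  15  15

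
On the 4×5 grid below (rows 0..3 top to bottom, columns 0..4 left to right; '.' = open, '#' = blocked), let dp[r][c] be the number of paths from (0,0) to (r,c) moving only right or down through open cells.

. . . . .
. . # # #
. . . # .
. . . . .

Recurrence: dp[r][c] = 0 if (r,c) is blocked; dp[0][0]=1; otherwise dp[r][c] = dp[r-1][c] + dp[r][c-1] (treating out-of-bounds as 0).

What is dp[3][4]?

7

r\c   0   1   2   3   4
  0   1   1   1   1   1
  1   1   2   0   0   0
  2   1   3   3   0   0
  3   1   4   7   7   7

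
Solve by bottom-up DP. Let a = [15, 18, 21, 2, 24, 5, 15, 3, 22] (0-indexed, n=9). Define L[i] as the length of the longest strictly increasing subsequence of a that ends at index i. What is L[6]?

3

   i    0    1    2    3    4    5    6    7    8
a[i]   15   18   21    2   24    5   15    3   22
L[i]    1    2    3    1    4    2    3    2    4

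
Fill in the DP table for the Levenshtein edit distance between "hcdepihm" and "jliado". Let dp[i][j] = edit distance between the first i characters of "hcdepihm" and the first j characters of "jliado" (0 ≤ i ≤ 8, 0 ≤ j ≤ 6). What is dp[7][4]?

6

   ''  j  l  i  a  d  o
''  0  1  2  3  4  5  6
 h  1  1  2  3  4  5  6
 c  2  2  2  3  4  5  6
 d  3  3  3  3  4  4  5
 e  4  4  4  4  4  5  5
 p  5  5  5  5  5  5  6
 i  6  6  6  5  6  6  6
 h  7  7  7  6  6  7  7
 m  8  8  8  7  7  7  8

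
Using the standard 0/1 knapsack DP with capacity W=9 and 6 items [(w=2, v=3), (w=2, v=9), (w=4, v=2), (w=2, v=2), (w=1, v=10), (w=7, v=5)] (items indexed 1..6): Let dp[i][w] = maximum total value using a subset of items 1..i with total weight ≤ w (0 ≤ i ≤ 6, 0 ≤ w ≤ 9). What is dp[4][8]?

14

i\w   0   1   2   3   4   5   6   7   8   9
  0   0   0   0   0   0   0   0   0   0   0
  1   0   0   3   3   3   3   3   3   3   3
  2   0   0   9   9  12  12  12  12  12  12
  3   0   0   9   9  12  12  12  12  14  14
  4   0   0   9   9  12  12  14  14  14  14
  5   0  10  10  19  19  22  22  24  24  24
  6   0  10  10  19  19  22  22  24  24  24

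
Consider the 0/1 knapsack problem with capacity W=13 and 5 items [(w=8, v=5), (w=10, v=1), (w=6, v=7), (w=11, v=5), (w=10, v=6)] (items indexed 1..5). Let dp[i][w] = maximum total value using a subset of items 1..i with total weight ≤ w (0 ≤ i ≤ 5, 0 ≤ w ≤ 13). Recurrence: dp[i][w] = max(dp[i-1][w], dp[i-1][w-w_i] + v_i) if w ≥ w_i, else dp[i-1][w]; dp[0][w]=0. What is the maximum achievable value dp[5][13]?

i\w   0   1   2   3   4   5   6   7   8   9  10  11  12  13
  0   0   0   0   0   0   0   0   0   0   0   0   0   0   0
  1   0   0   0   0   0   0   0   0   5   5   5   5   5   5
  2   0   0   0   0   0   0   0   0   5   5   5   5   5   5
  3   0   0   0   0   0   0   7   7   7   7   7   7   7   7
  4   0   0   0   0   0   0   7   7   7   7   7   7   7   7
  5   0   0   0   0   0   0   7   7   7   7   7   7   7   7

7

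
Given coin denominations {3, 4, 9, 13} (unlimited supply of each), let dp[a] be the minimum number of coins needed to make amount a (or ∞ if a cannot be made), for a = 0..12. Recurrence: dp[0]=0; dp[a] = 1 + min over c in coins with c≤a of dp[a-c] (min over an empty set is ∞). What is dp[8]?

 a  0  1  2  3  4  5  6  7  8  9 10 11 12
dp  0  -  -  1  1  -  2  2  2  1  3  3  2
(- denotes ∞ / unreachable)

2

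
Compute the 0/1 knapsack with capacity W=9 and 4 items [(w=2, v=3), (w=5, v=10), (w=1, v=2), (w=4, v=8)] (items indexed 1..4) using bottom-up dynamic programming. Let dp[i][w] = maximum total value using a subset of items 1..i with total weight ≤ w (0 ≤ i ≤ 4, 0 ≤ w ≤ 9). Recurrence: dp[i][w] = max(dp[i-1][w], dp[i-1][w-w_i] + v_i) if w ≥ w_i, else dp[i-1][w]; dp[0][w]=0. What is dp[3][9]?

15

i\w   0   1   2   3   4   5   6   7   8   9
  0   0   0   0   0   0   0   0   0   0   0
  1   0   0   3   3   3   3   3   3   3   3
  2   0   0   3   3   3  10  10  13  13  13
  3   0   2   3   5   5  10  12  13  15  15
  4   0   2   3   5   8  10  12  13  15  18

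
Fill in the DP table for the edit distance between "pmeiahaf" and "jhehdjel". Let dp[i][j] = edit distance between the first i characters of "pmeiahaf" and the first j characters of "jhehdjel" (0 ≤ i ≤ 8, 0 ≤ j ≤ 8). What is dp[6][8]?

7

   ''  j  h  e  h  d  j  e  l
''  0  1  2  3  4  5  6  7  8
 p  1  1  2  3  4  5  6  7  8
 m  2  2  2  3  4  5  6  7  8
 e  3  3  3  2  3  4  5  6  7
 i  4  4  4  3  3  4  5  6  7
 a  5  5  5  4  4  4  5  6  7
 h  6  6  5  5  4  5  5  6  7
 a  7  7  6  6  5  5  6  6  7
 f  8  8  7  7  6  6  6  7  7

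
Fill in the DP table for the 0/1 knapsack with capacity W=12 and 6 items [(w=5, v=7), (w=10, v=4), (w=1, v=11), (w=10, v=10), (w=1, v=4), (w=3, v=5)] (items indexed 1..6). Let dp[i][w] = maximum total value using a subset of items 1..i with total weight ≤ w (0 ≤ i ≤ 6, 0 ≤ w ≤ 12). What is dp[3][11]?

i\w   0   1   2   3   4   5   6   7   8   9  10  11  12
  0   0   0   0   0   0   0   0   0   0   0   0   0   0
  1   0   0   0   0   0   7   7   7   7   7   7   7   7
  2   0   0   0   0   0   7   7   7   7   7   7   7   7
  3   0  11  11  11  11  11  18  18  18  18  18  18  18
  4   0  11  11  11  11  11  18  18  18  18  18  21  21
  5   0  11  15  15  15  15  18  22  22  22  22  22  25
  6   0  11  15  15  16  20  20  22  22  23  27  27  27

18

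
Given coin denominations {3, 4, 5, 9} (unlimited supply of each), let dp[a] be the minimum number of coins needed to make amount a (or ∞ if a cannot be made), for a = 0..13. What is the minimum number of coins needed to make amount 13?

2

 a  0  1  2  3  4  5  6  7  8  9 10 11 12 13
dp  0  -  -  1  1  1  2  2  2  1  2  3  2  2
(- denotes ∞ / unreachable)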